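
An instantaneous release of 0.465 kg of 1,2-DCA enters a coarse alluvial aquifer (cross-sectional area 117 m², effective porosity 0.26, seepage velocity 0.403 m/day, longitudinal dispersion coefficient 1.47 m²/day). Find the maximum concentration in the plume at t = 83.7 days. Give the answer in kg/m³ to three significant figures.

0.000389 kg/m³

The peak of an instantaneous 1D plume sits at x = vt; there the Gaussian factor is 1 and C_max = M/(n_e·A·√(4πDt)), where n_e·A is the pore area the mass is dissolved in.
√(4πDt) = √(4π × 1.47 × 83.7) = 39.32 m, so C_max = 0.465/(0.26 × 117 × 39.32) = 0.000389 kg/m³.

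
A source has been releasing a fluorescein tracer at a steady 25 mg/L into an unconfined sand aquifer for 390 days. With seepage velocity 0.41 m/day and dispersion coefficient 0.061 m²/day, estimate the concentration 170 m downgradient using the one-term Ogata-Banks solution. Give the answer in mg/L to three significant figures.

1.79 mg/L

For a continuous step input, C/C₀ ≈ ½·erfc((x−vt)/(2√(Dt))).
vt = 0.41 × 390 = 159.9 m and 2√(Dt) = 2√(0.061 × 390) = 9.755 m.
Argument (x−vt)/(2√(Dt)) = (170 − 159.9)/9.755 = 1.035; ½·erfc(1.035) = 0.07164.
C = 25 × 0.07164 = 1.79 mg/L.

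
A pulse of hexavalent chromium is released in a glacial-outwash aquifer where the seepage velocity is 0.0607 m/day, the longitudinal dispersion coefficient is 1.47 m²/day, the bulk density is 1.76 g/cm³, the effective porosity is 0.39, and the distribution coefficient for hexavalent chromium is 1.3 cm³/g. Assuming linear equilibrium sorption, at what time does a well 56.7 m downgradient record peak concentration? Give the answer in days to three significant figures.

4240 days

Retardation factor R = 1 + ρ_b·K_d/n = 1 + 1.76 × 1.3/0.39 = 6.867.
Sorption retards both mechanisms: v_R = v/R = 0.008839 m/day, D_R = D/R = 0.2141 m²/day.
Peak time from v_R²t² + 2D_R t − x² = 0: t = (√(D_R² + v_R²x²) − D_R)/v_R².
√(D_R² + v_R²x²) = √(0.2141² + 0.008839² × 56.7²) = 0.5450; v_R² = 7.813e-05.
t = (0.5450 − 0.2141)/7.813e-05 = 4240 days.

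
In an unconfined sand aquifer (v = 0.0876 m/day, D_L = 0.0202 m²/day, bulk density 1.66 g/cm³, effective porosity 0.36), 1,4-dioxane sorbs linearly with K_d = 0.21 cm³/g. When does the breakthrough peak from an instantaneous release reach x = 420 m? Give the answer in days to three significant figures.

9430 days

Retardation factor R = 1 + ρ_b·K_d/n = 1 + 1.66 × 0.21/0.36 = 1.968.
Sorption retards both mechanisms: v_R = v/R = 0.04451 m/day, D_R = D/R = 0.01026 m²/day.
Peak time from v_R²t² + 2D_R t − x² = 0: t = (√(D_R² + v_R²x²) − D_R)/v_R².
√(D_R² + v_R²x²) = √(0.01026² + 0.04451² × 420²) = 18.69; v_R² = 0.001981.
t = (18.69 − 0.01026)/0.001981 = 9430 days.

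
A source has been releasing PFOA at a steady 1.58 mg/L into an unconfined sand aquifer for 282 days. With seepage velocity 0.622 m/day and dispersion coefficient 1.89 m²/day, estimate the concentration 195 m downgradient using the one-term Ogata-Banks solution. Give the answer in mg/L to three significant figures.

0.433 mg/L

For a continuous step input, C/C₀ ≈ ½·erfc((x−vt)/(2√(Dt))).
vt = 0.622 × 282 = 175.404 m and 2√(Dt) = 2√(1.89 × 282) = 46.17 m.
Argument (x−vt)/(2√(Dt)) = (195 − 175.404)/46.17 = 0.4244; ½·erfc(0.4244) = 0.2742.
C = 1.58 × 0.2742 = 0.433 mg/L.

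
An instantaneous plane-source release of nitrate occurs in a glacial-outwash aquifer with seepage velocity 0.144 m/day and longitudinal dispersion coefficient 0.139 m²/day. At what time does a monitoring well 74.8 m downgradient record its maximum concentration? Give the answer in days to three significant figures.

For the 1D instantaneous-source solution, setting ∂C/∂t = 0 at fixed x gives v²t² + 2Dt − x² = 0, so t = (√(D² + v²x²) − D)/v².
√(D² + v²x²) = √(0.139² + 0.144² × 74.8²) = 10.77; v² = 0.020736.
t = (10.77 − 0.139)/0.020736 = 513 days (vs. the pure-advection estimate x/v = 519 d).

513 days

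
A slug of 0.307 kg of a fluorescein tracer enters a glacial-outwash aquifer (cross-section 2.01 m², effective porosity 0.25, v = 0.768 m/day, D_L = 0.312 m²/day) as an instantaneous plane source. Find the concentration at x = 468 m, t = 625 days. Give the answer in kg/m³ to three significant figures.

For an instantaneous plane source, C(x,t) = M/(n_e·A·√(4πDt)) · exp(−(x−vt)²/(4Dt)), with n_e·A the pore (flow) area.
Plume center vt = 0.768 × 625 = 480 m, so the well at 468 m is 12 m upgradient of the peak.
√(4πDt) = 49.50 m, giving peak height M/(n_e·A·√(4πDt)) = 0.307/(0.25 × 2.01 × 49.50) = 0.01234 kg/m³.
(x−vt)²/(4Dt) = (-12)²/(4 × 0.312 × 625) = 0.1846; exp(−0.1846) = 0.8314.
C = 0.01234 × 0.8314 = 0.0103 kg/m³.

0.0103 kg/m³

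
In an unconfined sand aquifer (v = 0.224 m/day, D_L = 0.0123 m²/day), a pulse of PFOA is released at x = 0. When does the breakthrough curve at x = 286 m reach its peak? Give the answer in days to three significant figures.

1280 days

For the 1D instantaneous-source solution, setting ∂C/∂t = 0 at fixed x gives v²t² + 2Dt − x² = 0, so t = (√(D² + v²x²) − D)/v².
√(D² + v²x²) = √(0.0123² + 0.224² × 286²) = 64.06; v² = 0.050176.
t = (64.06 − 0.0123)/0.050176 = 1280 days (vs. the pure-advection estimate x/v = 1280 d).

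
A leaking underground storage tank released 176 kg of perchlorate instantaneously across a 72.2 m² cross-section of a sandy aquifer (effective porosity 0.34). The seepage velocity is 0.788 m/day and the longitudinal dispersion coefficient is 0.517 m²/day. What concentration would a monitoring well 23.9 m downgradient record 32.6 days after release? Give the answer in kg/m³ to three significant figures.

0.470 kg/m³

For an instantaneous plane source, C(x,t) = M/(n_e·A·√(4πDt)) · exp(−(x−vt)²/(4Dt)), with n_e·A the pore (flow) area.
Plume center vt = 0.788 × 32.6 = 25.6888 m, so the well at 23.9 m is 1.7888 m upgradient of the peak.
√(4πDt) = 14.55 m, giving peak height M/(n_e·A·√(4πDt)) = 176/(0.34 × 72.2 × 14.55) = 0.4928 kg/m³.
(x−vt)²/(4Dt) = (-1.7888)²/(4 × 0.517 × 32.6) = 0.04746; exp(−0.04746) = 0.9536.
C = 0.4928 × 0.9536 = 0.470 kg/m³.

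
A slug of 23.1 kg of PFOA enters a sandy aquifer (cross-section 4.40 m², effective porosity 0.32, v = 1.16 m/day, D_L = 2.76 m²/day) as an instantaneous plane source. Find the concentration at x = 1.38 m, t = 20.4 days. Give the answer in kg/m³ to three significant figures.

0.0680 kg/m³

For an instantaneous plane source, C(x,t) = M/(n_e·A·√(4πDt)) · exp(−(x−vt)²/(4Dt)), with n_e·A the pore (flow) area.
Plume center vt = 1.16 × 20.4 = 23.664 m, so the well at 1.38 m is 22.284 m upgradient of the peak.
√(4πDt) = 26.60 m, giving peak height M/(n_e·A·√(4πDt)) = 23.1/(0.32 × 4.40 × 26.60) = 0.6168 kg/m³.
(x−vt)²/(4Dt) = (-22.284)²/(4 × 2.76 × 20.4) = 2.205; exp(−2.205) = 0.1103.
C = 0.6168 × 0.1103 = 0.0680 kg/m³.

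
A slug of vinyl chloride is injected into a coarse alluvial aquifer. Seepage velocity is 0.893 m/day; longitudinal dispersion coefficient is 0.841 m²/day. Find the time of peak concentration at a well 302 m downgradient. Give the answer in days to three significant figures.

For the 1D instantaneous-source solution, setting ∂C/∂t = 0 at fixed x gives v²t² + 2Dt − x² = 0, so t = (√(D² + v²x²) − D)/v².
√(D² + v²x²) = √(0.841² + 0.893² × 302²) = 269.7; v² = 0.797449.
t = (269.7 − 0.841)/0.797449 = 337 days (vs. the pure-advection estimate x/v = 338 d).

337 days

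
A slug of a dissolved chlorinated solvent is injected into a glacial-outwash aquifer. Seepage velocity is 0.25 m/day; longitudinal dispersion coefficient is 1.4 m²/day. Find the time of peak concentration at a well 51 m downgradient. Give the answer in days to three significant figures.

For the 1D instantaneous-source solution, setting ∂C/∂t = 0 at fixed x gives v²t² + 2Dt − x² = 0, so t = (√(D² + v²x²) − D)/v².
√(D² + v²x²) = √(1.4² + 0.25² × 51²) = 12.83; v² = 0.0625.
t = (12.83 − 1.4)/0.0625 = 183 days (vs. the pure-advection estimate x/v = 204 d).

183 days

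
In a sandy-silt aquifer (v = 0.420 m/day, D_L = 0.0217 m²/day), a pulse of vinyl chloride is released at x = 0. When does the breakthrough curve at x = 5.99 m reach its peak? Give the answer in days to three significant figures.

14.1 days

For the 1D instantaneous-source solution, setting ∂C/∂t = 0 at fixed x gives v²t² + 2Dt − x² = 0, so t = (√(D² + v²x²) − D)/v².
√(D² + v²x²) = √(0.0217² + 0.420² × 5.99²) = 2.516; v² = 0.1764.
t = (2.516 − 0.0217)/0.1764 = 14.1 days (vs. the pure-advection estimate x/v = 14.3 d).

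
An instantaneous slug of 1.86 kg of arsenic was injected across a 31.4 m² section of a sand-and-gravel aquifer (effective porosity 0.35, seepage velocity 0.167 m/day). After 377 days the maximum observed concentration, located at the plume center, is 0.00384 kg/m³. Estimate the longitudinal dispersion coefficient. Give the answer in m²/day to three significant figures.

At the plume center C_max = M/(n_e·A·√(4πDt)), so D = M²/(4πt·(n_e·A·C_max)²).
n_e·A·C_max = 0.35 × 31.4 × 0.00384 = 0.04220 kg/m.
D = 1.86²/(4π × 377 × 0.04220²) = 0.410 m²/day.

0.410 m²/day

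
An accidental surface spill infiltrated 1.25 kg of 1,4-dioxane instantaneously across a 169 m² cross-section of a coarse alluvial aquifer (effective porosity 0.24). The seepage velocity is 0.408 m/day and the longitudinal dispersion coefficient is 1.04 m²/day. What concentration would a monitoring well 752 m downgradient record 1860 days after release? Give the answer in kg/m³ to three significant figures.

For an instantaneous plane source, C(x,t) = M/(n_e·A·√(4πDt)) · exp(−(x−vt)²/(4Dt)), with n_e·A the pore (flow) area.
Plume center vt = 0.408 × 1860 = 758.88 m, so the well at 752 m is 6.88 m upgradient of the peak.
√(4πDt) = 155.9 m, giving peak height M/(n_e·A·√(4πDt)) = 1.25/(0.24 × 169 × 155.9) = 0.0001977 kg/m³.
(x−vt)²/(4Dt) = (-6.88)²/(4 × 1.04 × 1860) = 0.006117; exp(−0.006117) = 0.9939.
C = 0.0001977 × 0.9939 = 0.000196 kg/m³.

0.000196 kg/m³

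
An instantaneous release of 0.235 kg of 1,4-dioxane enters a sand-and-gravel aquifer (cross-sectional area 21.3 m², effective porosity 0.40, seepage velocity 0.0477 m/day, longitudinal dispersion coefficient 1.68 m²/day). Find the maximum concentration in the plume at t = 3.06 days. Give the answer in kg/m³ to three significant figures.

0.00343 kg/m³

The peak of an instantaneous 1D plume sits at x = vt; there the Gaussian factor is 1 and C_max = M/(n_e·A·√(4πDt)), where n_e·A is the pore area the mass is dissolved in.
√(4πDt) = √(4π × 1.68 × 3.06) = 8.037 m, so C_max = 0.235/(0.40 × 21.3 × 8.037) = 0.00343 kg/m³.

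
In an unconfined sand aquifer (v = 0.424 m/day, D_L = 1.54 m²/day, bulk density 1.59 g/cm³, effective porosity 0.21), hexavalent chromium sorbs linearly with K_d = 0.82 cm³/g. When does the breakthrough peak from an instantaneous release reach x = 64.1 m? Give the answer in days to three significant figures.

Retardation factor R = 1 + ρ_b·K_d/n = 1 + 1.59 × 0.82/0.21 = 7.209.
Sorption retards both mechanisms: v_R = v/R = 0.05882 m/day, D_R = D/R = 0.2136 m²/day.
Peak time from v_R²t² + 2D_R t − x² = 0: t = (√(D_R² + v_R²x²) − D_R)/v_R².
√(D_R² + v_R²x²) = √(0.2136² + 0.05882² × 64.1²) = 3.776; v_R² = 0.003460.
t = (3.776 − 0.2136)/0.003460 = 1030 days.

1030 days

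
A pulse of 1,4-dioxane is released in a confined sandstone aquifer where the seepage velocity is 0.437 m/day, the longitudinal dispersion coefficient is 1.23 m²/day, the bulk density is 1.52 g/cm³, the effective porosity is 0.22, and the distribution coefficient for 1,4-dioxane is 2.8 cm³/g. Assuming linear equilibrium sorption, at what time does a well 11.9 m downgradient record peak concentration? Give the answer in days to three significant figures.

Retardation factor R = 1 + ρ_b·K_d/n = 1 + 1.52 × 2.8/0.22 = 20.35.
Sorption retards both mechanisms: v_R = v/R = 0.02147 m/day, D_R = D/R = 0.06044 m²/day.
Peak time from v_R²t² + 2D_R t − x² = 0: t = (√(D_R² + v_R²x²) − D_R)/v_R².
√(D_R² + v_R²x²) = √(0.06044² + 0.02147² × 11.9²) = 0.2625; v_R² = 0.0004610.
t = (0.2625 − 0.06044)/0.0004610 = 438 days.

438 days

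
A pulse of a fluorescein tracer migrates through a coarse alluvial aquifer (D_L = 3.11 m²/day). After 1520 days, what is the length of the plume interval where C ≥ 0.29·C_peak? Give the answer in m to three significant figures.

306 m

The plume is Gaussian with σ = √(2Dt) = √(2 × 3.11 × 1520) = 97.23 m.
C/C_peak = exp(−Δx²/(2σ²)) = 0.29 ⇒ Δx = σ·√(−2 ln 0.29) = 97.23 × 1.573 = 152.9 m.
Width = 2Δx = 306 m.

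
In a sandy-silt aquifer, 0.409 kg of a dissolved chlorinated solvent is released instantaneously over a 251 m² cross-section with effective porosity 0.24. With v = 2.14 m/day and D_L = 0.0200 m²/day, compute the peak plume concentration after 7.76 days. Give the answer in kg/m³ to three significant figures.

The peak of an instantaneous 1D plume sits at x = vt; there the Gaussian factor is 1 and C_max = M/(n_e·A·√(4πDt)), where n_e·A is the pore area the mass is dissolved in.
√(4πDt) = √(4π × 0.0200 × 7.76) = 1.397 m, so C_max = 0.409/(0.24 × 251 × 1.397) = 0.00486 kg/m³.

0.00486 kg/m³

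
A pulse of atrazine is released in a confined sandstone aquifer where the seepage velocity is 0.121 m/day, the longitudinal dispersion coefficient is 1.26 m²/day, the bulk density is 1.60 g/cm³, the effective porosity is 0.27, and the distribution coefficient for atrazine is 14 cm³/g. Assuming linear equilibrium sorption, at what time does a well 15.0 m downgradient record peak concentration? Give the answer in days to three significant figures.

Retardation factor R = 1 + ρ_b·K_d/n = 1 + 1.60 × 14/0.27 = 83.96.
Sorption retards both mechanisms: v_R = v/R = 0.001441 m/day, D_R = D/R = 0.01501 m²/day.
Peak time from v_R²t² + 2D_R t − x² = 0: t = (√(D_R² + v_R²x²) − D_R)/v_R².
√(D_R² + v_R²x²) = √(0.01501² + 0.001441² × 15.0²) = 0.02632; v_R² = 2.076e-06.
t = (0.02632 − 0.01501)/2.076e-06 = 5450 days.

5450 days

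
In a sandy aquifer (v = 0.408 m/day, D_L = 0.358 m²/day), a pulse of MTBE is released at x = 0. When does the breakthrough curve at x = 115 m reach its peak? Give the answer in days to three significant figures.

280 days

For the 1D instantaneous-source solution, setting ∂C/∂t = 0 at fixed x gives v²t² + 2Dt − x² = 0, so t = (√(D² + v²x²) − D)/v².
√(D² + v²x²) = √(0.358² + 0.408² × 115²) = 46.92; v² = 0.166464.
t = (46.92 − 0.358)/0.166464 = 280 days (vs. the pure-advection estimate x/v = 282 d).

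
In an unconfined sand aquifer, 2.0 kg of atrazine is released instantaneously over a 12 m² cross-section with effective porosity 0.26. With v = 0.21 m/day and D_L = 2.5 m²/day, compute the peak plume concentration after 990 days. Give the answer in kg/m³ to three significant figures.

The peak of an instantaneous 1D plume sits at x = vt; there the Gaussian factor is 1 and C_max = M/(n_e·A·√(4πDt)), where n_e·A is the pore area the mass is dissolved in.
√(4πDt) = √(4π × 2.5 × 990) = 176.4 m, so C_max = 2.0/(0.26 × 12 × 176.4) = 0.00363 kg/m³.

0.00363 kg/m³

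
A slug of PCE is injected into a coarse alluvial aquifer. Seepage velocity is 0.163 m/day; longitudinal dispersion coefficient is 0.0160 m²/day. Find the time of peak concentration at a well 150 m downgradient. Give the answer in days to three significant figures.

For the 1D instantaneous-source solution, setting ∂C/∂t = 0 at fixed x gives v²t² + 2Dt − x² = 0, so t = (√(D² + v²x²) − D)/v².
√(D² + v²x²) = √(0.0160² + 0.163² × 150²) = 24.45; v² = 0.026569.
t = (24.45 − 0.0160)/0.026569 = 920 days (vs. the pure-advection estimate x/v = 920 d).

920 days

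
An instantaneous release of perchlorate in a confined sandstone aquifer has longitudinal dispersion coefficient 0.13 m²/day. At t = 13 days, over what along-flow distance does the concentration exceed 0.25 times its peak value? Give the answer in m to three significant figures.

The plume is Gaussian with σ = √(2Dt) = √(2 × 0.13 × 13) = 1.838 m.
C/C_peak = exp(−Δx²/(2σ²)) = 0.25 ⇒ Δx = σ·√(−2 ln 0.25) = 1.838 × 1.665 = 3.060 m.
Width = 2Δx = 6.12 m.

6.12 m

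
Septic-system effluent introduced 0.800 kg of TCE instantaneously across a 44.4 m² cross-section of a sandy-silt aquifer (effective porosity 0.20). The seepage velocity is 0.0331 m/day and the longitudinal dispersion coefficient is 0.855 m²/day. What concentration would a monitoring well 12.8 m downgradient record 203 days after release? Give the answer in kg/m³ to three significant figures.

For an instantaneous plane source, C(x,t) = M/(n_e·A·√(4πDt)) · exp(−(x−vt)²/(4Dt)), with n_e·A the pore (flow) area.
Plume center vt = 0.0331 × 203 = 6.7193 m, so the well at 12.8 m is 6.0807 m downgradient of the peak.
√(4πDt) = 46.70 m, giving peak height M/(n_e·A·√(4πDt)) = 0.800/(0.20 × 44.4 × 46.70) = 0.001929 kg/m³.
(x−vt)²/(4Dt) = (6.0807)²/(4 × 0.855 × 203) = 0.05326; exp(−0.05326) = 0.9481.
C = 0.001929 × 0.9481 = 0.00183 kg/m³.

0.00183 kg/m³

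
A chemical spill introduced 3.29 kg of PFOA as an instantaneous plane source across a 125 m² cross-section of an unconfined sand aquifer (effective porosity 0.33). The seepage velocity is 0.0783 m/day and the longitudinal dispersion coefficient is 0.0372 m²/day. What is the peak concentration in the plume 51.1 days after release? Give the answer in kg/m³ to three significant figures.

The peak of an instantaneous 1D plume sits at x = vt; there the Gaussian factor is 1 and C_max = M/(n_e·A·√(4πDt)), where n_e·A is the pore area the mass is dissolved in.
√(4πDt) = √(4π × 0.0372 × 51.1) = 4.888 m, so C_max = 3.29/(0.33 × 125 × 4.888) = 0.0163 kg/m³.

0.0163 kg/m³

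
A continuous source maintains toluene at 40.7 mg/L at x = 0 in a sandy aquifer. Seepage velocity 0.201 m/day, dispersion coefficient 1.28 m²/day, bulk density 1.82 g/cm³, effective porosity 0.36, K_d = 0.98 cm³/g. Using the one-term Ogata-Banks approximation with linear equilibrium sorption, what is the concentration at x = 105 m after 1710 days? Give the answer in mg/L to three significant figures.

Retardation factor R = 1 + ρ_b·K_d/n = 1 + 1.82 × 0.98/0.36 = 5.954.
Sorption retards both mechanisms: v_R = v/R = 0.03376 m/day, D_R = D/R = 0.2150 m²/day.
v_R·t = 0.03376 × 1710 = 57.7296 m; 2√(D_R t) = 38.35 m; argument = (105 − 57.7296)/38.35 = 1.233.
C = C₀ × ½·erfc(1.233) = 40.7 × 0.04060 = 1.65 mg/L.

1.65 mg/L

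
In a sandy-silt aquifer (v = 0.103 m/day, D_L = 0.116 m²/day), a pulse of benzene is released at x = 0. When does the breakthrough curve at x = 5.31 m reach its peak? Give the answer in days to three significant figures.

41.8 days

For the 1D instantaneous-source solution, setting ∂C/∂t = 0 at fixed x gives v²t² + 2Dt − x² = 0, so t = (√(D² + v²x²) − D)/v².
√(D² + v²x²) = √(0.116² + 0.103² × 5.31²) = 0.5591; v² = 0.010609.
t = (0.5591 − 0.116)/0.010609 = 41.8 days (vs. the pure-advection estimate x/v = 51.6 d).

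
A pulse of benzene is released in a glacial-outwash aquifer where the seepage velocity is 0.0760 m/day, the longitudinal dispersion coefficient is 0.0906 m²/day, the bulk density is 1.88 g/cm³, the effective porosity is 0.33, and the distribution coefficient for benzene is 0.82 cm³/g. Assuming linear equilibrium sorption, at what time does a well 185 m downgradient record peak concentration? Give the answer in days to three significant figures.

Retardation factor R = 1 + ρ_b·K_d/n = 1 + 1.88 × 0.82/0.33 = 5.672.
Sorption retards both mechanisms: v_R = v/R = 0.01340 m/day, D_R = D/R = 0.01597 m²/day.
Peak time from v_R²t² + 2D_R t − x² = 0: t = (√(D_R² + v_R²x²) − D_R)/v_R².
√(D_R² + v_R²x²) = √(0.01597² + 0.01340² × 185²) = 2.479; v_R² = 0.0001796.
t = (2.479 − 0.01597)/0.0001796 = 13700 days.

13700 days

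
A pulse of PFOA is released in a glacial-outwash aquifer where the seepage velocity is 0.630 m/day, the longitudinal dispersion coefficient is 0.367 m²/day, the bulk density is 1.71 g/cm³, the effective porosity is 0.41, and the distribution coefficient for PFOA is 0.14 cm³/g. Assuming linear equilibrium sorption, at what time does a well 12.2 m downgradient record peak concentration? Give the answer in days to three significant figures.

29.2 days

Retardation factor R = 1 + ρ_b·K_d/n = 1 + 1.71 × 0.14/0.41 = 1.584.
Sorption retards both mechanisms: v_R = v/R = 0.3977 m/day, D_R = D/R = 0.2317 m²/day.
Peak time from v_R²t² + 2D_R t − x² = 0: t = (√(D_R² + v_R²x²) − D_R)/v_R².
√(D_R² + v_R²x²) = √(0.2317² + 0.3977² × 12.2²) = 4.857; v_R² = 0.1582.
t = (4.857 − 0.2317)/0.1582 = 29.2 days.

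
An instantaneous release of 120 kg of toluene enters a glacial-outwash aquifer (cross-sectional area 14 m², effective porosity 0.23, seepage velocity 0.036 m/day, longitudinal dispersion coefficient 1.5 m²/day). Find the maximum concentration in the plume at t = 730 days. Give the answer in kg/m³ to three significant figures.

0.318 kg/m³

The peak of an instantaneous 1D plume sits at x = vt; there the Gaussian factor is 1 and C_max = M/(n_e·A·√(4πDt)), where n_e·A is the pore area the mass is dissolved in.
√(4πDt) = √(4π × 1.5 × 730) = 117.3 m, so C_max = 120/(0.23 × 14 × 117.3) = 0.318 kg/m³.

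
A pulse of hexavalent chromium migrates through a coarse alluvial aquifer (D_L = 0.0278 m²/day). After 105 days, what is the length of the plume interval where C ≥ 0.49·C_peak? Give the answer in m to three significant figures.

The plume is Gaussian with σ = √(2Dt) = √(2 × 0.0278 × 105) = 2.416 m.
C/C_peak = exp(−Δx²/(2σ²)) = 0.49 ⇒ Δx = σ·√(−2 ln 0.49) = 2.416 × 1.194 = 2.885 m.
Width = 2Δx = 5.77 m.

5.77 m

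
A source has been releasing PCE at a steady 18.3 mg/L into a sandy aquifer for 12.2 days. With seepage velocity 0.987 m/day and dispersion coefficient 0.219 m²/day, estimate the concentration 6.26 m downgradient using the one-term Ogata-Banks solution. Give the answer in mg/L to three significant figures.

18.2 mg/L

For a continuous step input, C/C₀ ≈ ½·erfc((x−vt)/(2√(Dt))).
vt = 0.987 × 12.2 = 12.0414 m and 2√(Dt) = 2√(0.219 × 12.2) = 3.269 m.
Argument (x−vt)/(2√(Dt)) = (6.26 − 12.0414)/3.269 = -1.769; ½·erfc(-1.769) = 0.9938.
C = 18.3 × 0.9938 = 18.2 mg/L.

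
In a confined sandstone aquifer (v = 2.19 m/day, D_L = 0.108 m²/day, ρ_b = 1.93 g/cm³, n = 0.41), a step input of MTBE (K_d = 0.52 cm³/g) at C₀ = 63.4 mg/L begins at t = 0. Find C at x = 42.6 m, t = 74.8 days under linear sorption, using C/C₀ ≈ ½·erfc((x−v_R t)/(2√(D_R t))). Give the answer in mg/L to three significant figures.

Retardation factor R = 1 + ρ_b·K_d/n = 1 + 1.93 × 0.52/0.41 = 3.448.
Sorption retards both mechanisms: v_R = v/R = 0.6352 m/day, D_R = D/R = 0.03132 m²/day.
v_R·t = 0.6352 × 74.8 = 47.51296 m; 2√(D_R t) = 3.061 m; argument = (42.6 − 47.51296)/3.061 = -1.605.
C = C₀ × ½·erfc(-1.605) = 63.4 × 0.9884 = 62.7 mg/L.

62.7 mg/L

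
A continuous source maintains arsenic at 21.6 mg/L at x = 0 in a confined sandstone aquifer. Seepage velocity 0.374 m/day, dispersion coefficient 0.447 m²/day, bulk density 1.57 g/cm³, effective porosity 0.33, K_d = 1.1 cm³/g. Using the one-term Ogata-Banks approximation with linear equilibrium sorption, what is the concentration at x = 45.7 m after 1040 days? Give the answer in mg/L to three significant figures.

19.7 mg/L

Retardation factor R = 1 + ρ_b·K_d/n = 1 + 1.57 × 1.1/0.33 = 6.233.
Sorption retards both mechanisms: v_R = v/R = 0.06000 m/day, D_R = D/R = 0.07172 m²/day.
v_R·t = 0.06000 × 1040 = 62.4 m; 2√(D_R t) = 17.27 m; argument = (45.7 − 62.4)/17.27 = -0.9670.
C = C₀ × ½·erfc(-0.9670) = 21.6 × 0.9143 = 19.7 mg/L.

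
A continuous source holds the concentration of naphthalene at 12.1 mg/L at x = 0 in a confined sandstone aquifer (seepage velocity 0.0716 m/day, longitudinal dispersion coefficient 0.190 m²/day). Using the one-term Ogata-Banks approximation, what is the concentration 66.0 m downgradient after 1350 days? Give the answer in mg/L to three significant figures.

For a continuous step input, C/C₀ ≈ ½·erfc((x−vt)/(2√(Dt))).
vt = 0.0716 × 1350 = 96.66 m and 2√(Dt) = 2√(0.190 × 1350) = 32.03 m.
Argument (x−vt)/(2√(Dt)) = (66.0 − 96.66)/32.03 = -0.9572; ½·erfc(-0.9572) = 0.9121.
C = 12.1 × 0.9121 = 11.0 mg/L.

11.0 mg/L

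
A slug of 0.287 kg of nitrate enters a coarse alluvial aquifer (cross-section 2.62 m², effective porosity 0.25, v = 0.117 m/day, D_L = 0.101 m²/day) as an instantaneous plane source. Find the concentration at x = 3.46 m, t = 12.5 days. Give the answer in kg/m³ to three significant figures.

0.0499 kg/m³

For an instantaneous plane source, C(x,t) = M/(n_e·A·√(4πDt)) · exp(−(x−vt)²/(4Dt)), with n_e·A the pore (flow) area.
Plume center vt = 0.117 × 12.5 = 1.4625 m, so the well at 3.46 m is 1.9975 m downgradient of the peak.
√(4πDt) = 3.983 m, giving peak height M/(n_e·A·√(4πDt)) = 0.287/(0.25 × 2.62 × 3.983) = 0.1100 kg/m³.
(x−vt)²/(4Dt) = (1.9975)²/(4 × 0.101 × 12.5) = 0.7901; exp(−0.7901) = 0.4538.
C = 0.1100 × 0.4538 = 0.0499 kg/m³.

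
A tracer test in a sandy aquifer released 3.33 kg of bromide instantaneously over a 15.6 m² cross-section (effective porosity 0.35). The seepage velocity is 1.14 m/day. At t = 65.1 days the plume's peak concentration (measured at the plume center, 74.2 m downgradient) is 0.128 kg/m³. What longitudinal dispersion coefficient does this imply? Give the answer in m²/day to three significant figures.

0.0278 m²/day

At the plume center C_max = M/(n_e·A·√(4πDt)), so D = M²/(4πt·(n_e·A·C_max)²).
n_e·A·C_max = 0.35 × 15.6 × 0.128 = 0.6989 kg/m.
D = 3.33²/(4π × 65.1 × 0.6989²) = 0.0278 m²/day.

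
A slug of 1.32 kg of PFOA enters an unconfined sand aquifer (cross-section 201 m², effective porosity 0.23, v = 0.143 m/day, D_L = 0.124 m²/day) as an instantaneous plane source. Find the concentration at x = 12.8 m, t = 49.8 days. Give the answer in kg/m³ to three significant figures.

For an instantaneous plane source, C(x,t) = M/(n_e·A·√(4πDt)) · exp(−(x−vt)²/(4Dt)), with n_e·A the pore (flow) area.
Plume center vt = 0.143 × 49.8 = 7.1214 m, so the well at 12.8 m is 5.6786 m downgradient of the peak.
√(4πDt) = 8.809 m, giving peak height M/(n_e·A·√(4πDt)) = 1.32/(0.23 × 201 × 8.809) = 0.003241 kg/m³.
(x−vt)²/(4Dt) = (5.6786)²/(4 × 0.124 × 49.8) = 1.305; exp(−1.305) = 0.2712.
C = 0.003241 × 0.2712 = 0.000879 kg/m³.

0.000879 kg/m³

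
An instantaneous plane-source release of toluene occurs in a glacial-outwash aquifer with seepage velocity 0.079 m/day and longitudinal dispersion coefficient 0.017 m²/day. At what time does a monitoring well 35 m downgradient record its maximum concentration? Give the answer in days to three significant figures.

440 days

For the 1D instantaneous-source solution, setting ∂C/∂t = 0 at fixed x gives v²t² + 2Dt − x² = 0, so t = (√(D² + v²x²) − D)/v².
√(D² + v²x²) = √(0.017² + 0.079² × 35²) = 2.765; v² = 0.006241.
t = (2.765 − 0.017)/0.006241 = 440 days (vs. the pure-advection estimate x/v = 443 d).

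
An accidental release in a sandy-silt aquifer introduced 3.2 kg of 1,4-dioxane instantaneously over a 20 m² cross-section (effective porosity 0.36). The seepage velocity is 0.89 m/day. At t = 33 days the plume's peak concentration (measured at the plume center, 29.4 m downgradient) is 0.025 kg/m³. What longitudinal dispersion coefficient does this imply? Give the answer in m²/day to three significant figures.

0.762 m²/day

At the plume center C_max = M/(n_e·A·√(4πDt)), so D = M²/(4πt·(n_e·A·C_max)²).
n_e·A·C_max = 0.36 × 20 × 0.025 = 0.1800 kg/m.
D = 3.2²/(4π × 33 × 0.1800²) = 0.762 m²/day.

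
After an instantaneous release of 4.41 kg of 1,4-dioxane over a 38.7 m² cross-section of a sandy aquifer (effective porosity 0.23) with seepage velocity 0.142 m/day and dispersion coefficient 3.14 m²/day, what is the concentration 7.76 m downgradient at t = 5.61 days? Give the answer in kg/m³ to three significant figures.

For an instantaneous plane source, C(x,t) = M/(n_e·A·√(4πDt)) · exp(−(x−vt)²/(4Dt)), with n_e·A the pore (flow) area.
Plume center vt = 0.142 × 5.61 = 0.79662 m, so the well at 7.76 m is 6.96338 m downgradient of the peak.
√(4πDt) = 14.88 m, giving peak height M/(n_e·A·√(4πDt)) = 4.41/(0.23 × 38.7 × 14.88) = 0.03330 kg/m³.
(x−vt)²/(4Dt) = (6.96338)²/(4 × 3.14 × 5.61) = 0.6882; exp(−0.6882) = 0.5025.
C = 0.03330 × 0.5025 = 0.0167 kg/m³.

0.0167 kg/m³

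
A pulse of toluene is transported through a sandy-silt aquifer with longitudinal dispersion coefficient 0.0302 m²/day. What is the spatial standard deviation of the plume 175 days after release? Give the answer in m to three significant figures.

Dispersive spreading gives a Gaussian with σ² = 2Dt; advection only shifts the center.
σ = √(2 × 0.0302 × 175) = 3.25 m.

3.25 m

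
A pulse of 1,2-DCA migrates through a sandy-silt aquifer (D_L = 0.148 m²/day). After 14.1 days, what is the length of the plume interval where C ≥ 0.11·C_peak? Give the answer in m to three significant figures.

8.58 m

The plume is Gaussian with σ = √(2Dt) = √(2 × 0.148 × 14.1) = 2.043 m.
C/C_peak = exp(−Δx²/(2σ²)) = 0.11 ⇒ Δx = σ·√(−2 ln 0.11) = 2.043 × 2.101 = 4.292 m.
Width = 2Δx = 8.58 m.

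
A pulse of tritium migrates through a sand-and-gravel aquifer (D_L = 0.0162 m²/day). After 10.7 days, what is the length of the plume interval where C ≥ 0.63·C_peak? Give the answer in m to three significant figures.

1.13 m

The plume is Gaussian with σ = √(2Dt) = √(2 × 0.0162 × 10.7) = 0.5888 m.
C/C_peak = exp(−Δx²/(2σ²)) = 0.63 ⇒ Δx = σ·√(−2 ln 0.63) = 0.5888 × 0.9613 = 0.5660 m.
Width = 2Δx = 1.13 m.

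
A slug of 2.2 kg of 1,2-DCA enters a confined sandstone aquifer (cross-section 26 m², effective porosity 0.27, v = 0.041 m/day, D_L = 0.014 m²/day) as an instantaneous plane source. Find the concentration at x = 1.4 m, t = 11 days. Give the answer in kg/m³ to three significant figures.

0.0522 kg/m³

For an instantaneous plane source, C(x,t) = M/(n_e·A·√(4πDt)) · exp(−(x−vt)²/(4Dt)), with n_e·A the pore (flow) area.
Plume center vt = 0.041 × 11 = 0.451 m, so the well at 1.4 m is 0.949 m downgradient of the peak.
√(4πDt) = 1.391 m, giving peak height M/(n_e·A·√(4πDt)) = 2.2/(0.27 × 26 × 1.391) = 0.2253 kg/m³.
(x−vt)²/(4Dt) = (0.949)²/(4 × 0.014 × 11) = 1.462; exp(−1.462) = 0.2318.
C = 0.2253 × 0.2318 = 0.0522 kg/m³.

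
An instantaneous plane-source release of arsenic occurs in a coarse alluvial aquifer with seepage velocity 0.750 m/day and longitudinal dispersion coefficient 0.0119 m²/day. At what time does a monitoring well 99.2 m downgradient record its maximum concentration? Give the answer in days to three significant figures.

For the 1D instantaneous-source solution, setting ∂C/∂t = 0 at fixed x gives v²t² + 2Dt − x² = 0, so t = (√(D² + v²x²) − D)/v².
√(D² + v²x²) = √(0.0119² + 0.750² × 99.2²) = 74.40; v² = 0.5625.
t = (74.40 − 0.0119)/0.5625 = 132 days (vs. the pure-advection estimate x/v = 132 d).

132 days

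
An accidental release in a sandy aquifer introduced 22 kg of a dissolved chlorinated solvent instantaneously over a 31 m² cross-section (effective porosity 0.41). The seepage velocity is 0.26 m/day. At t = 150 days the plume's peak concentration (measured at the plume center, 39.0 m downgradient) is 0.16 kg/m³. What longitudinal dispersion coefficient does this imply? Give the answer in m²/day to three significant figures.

0.0621 m²/day

At the plume center C_max = M/(n_e·A·√(4πDt)), so D = M²/(4πt·(n_e·A·C_max)²).
n_e·A·C_max = 0.41 × 31 × 0.16 = 2.034 kg/m.
D = 22²/(4π × 150 × 2.034²) = 0.0621 m²/day.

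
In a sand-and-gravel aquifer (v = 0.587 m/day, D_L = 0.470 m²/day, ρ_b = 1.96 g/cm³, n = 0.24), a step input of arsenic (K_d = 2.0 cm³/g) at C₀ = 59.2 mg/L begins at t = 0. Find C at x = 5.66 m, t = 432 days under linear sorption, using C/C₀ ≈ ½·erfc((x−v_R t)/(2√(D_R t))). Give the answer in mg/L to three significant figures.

57.3 mg/L

Retardation factor R = 1 + ρ_b·K_d/n = 1 + 1.96 × 2.0/0.24 = 17.33.
Sorption retards both mechanisms: v_R = v/R = 0.03387 m/day, D_R = D/R = 0.02712 m²/day.
v_R·t = 0.03387 × 432 = 14.63184 m; 2√(D_R t) = 6.846 m; argument = (5.66 − 14.63184)/6.846 = -1.311.
C = C₀ × ½·erfc(-1.311) = 59.2 × 0.9681 = 57.3 mg/L.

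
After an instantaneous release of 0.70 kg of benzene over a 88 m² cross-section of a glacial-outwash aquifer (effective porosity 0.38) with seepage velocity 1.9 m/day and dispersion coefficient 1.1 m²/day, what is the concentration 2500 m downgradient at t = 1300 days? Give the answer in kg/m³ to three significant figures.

0.000133 kg/m³

For an instantaneous plane source, C(x,t) = M/(n_e·A·√(4πDt)) · exp(−(x−vt)²/(4Dt)), with n_e·A the pore (flow) area.
Plume center vt = 1.9 × 1300 = 2470 m, so the well at 2500 m is 30 m downgradient of the peak.
√(4πDt) = 134.1 m, giving peak height M/(n_e·A·√(4πDt)) = 0.70/(0.38 × 88 × 134.1) = 0.0001561 kg/m³.
(x−vt)²/(4Dt) = (30)²/(4 × 1.1 × 1300) = 0.1573; exp(−0.1573) = 0.8544.
C = 0.0001561 × 0.8544 = 0.000133 kg/m³.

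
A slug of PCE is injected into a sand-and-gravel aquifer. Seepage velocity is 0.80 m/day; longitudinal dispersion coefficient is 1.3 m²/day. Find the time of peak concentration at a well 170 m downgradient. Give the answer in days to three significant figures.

For the 1D instantaneous-source solution, setting ∂C/∂t = 0 at fixed x gives v²t² + 2Dt − x² = 0, so t = (√(D² + v²x²) − D)/v².
√(D² + v²x²) = √(1.3² + 0.80² × 170²) = 136.0; v² = 0.64.
t = (136.0 − 1.3)/0.64 = 210 days (vs. the pure-advection estimate x/v = 212 d).

210 days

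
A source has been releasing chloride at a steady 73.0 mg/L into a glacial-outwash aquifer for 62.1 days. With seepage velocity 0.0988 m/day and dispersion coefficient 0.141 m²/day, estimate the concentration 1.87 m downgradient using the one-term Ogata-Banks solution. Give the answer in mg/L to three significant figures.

For a continuous step input, C/C₀ ≈ ½·erfc((x−vt)/(2√(Dt))).
vt = 0.0988 × 62.1 = 6.13548 m and 2√(Dt) = 2√(0.141 × 62.1) = 5.918 m.
Argument (x−vt)/(2√(Dt)) = (1.87 − 6.13548)/5.918 = -0.7208; ½·erfc(-0.7208) = 0.8460.
C = 73.0 × 0.8460 = 61.8 mg/L.

61.8 mg/L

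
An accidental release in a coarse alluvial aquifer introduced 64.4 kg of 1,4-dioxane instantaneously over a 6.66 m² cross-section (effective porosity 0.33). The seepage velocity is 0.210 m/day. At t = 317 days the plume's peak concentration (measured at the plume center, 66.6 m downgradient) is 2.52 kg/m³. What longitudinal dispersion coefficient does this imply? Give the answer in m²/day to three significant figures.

At the plume center C_max = M/(n_e·A·√(4πDt)), so D = M²/(4πt·(n_e·A·C_max)²).
n_e·A·C_max = 0.33 × 6.66 × 2.52 = 5.538 kg/m.
D = 64.4²/(4π × 317 × 5.538²) = 0.0339 m²/day.

0.0339 m²/day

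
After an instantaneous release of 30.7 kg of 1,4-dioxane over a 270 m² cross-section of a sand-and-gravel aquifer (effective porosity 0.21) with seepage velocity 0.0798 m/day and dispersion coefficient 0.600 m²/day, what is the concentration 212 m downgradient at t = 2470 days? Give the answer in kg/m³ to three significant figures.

For an instantaneous plane source, C(x,t) = M/(n_e·A·√(4πDt)) · exp(−(x−vt)²/(4Dt)), with n_e·A the pore (flow) area.
Plume center vt = 0.0798 × 2470 = 197.106 m, so the well at 212 m is 14.894 m downgradient of the peak.
√(4πDt) = 136.5 m, giving peak height M/(n_e·A·√(4πDt)) = 30.7/(0.21 × 270 × 136.5) = 0.003967 kg/m³.
(x−vt)²/(4Dt) = (14.894)²/(4 × 0.600 × 2470) = 0.03742; exp(−0.03742) = 0.9633.
C = 0.003967 × 0.9633 = 0.00382 kg/m³.

0.00382 kg/m³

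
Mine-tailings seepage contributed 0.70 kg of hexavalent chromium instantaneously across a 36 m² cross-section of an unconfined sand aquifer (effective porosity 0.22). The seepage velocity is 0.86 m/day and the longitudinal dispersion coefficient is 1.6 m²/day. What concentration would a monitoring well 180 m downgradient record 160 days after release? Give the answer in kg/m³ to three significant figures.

For an instantaneous plane source, C(x,t) = M/(n_e·A·√(4πDt)) · exp(−(x−vt)²/(4Dt)), with n_e·A the pore (flow) area.
Plume center vt = 0.86 × 160 = 137.6 m, so the well at 180 m is 42.4 m downgradient of the peak.
√(4πDt) = 56.72 m, giving peak height M/(n_e·A·√(4πDt)) = 0.70/(0.22 × 36 × 56.72) = 0.001558 kg/m³.
(x−vt)²/(4Dt) = (42.4)²/(4 × 1.6 × 160) = 1.756; exp(−1.756) = 0.1727.
C = 0.001558 × 0.1727 = 0.000269 kg/m³.

0.000269 kg/m³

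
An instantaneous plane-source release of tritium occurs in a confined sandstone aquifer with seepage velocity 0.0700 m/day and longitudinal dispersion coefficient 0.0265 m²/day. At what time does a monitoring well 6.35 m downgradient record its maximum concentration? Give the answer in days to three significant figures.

85.5 days

For the 1D instantaneous-source solution, setting ∂C/∂t = 0 at fixed x gives v²t² + 2Dt − x² = 0, so t = (√(D² + v²x²) − D)/v².
√(D² + v²x²) = √(0.0265² + 0.0700² × 6.35²) = 0.4453; v² = 0.0049.
t = (0.4453 − 0.0265)/0.0049 = 85.5 days (vs. the pure-advection estimate x/v = 90.7 d).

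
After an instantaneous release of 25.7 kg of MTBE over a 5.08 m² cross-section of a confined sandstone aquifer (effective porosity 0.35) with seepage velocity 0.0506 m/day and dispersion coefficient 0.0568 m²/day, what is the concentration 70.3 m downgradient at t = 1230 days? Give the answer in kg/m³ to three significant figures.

0.387 kg/m³

For an instantaneous plane source, C(x,t) = M/(n_e·A·√(4πDt)) · exp(−(x−vt)²/(4Dt)), with n_e·A the pore (flow) area.
Plume center vt = 0.0506 × 1230 = 62.238 m, so the well at 70.3 m is 8.062 m downgradient of the peak.
√(4πDt) = 29.63 m, giving peak height M/(n_e·A·√(4πDt)) = 25.7/(0.35 × 5.08 × 29.63) = 0.4878 kg/m³.
(x−vt)²/(4Dt) = (8.062)²/(4 × 0.0568 × 1230) = 0.2326; exp(−0.2326) = 0.7925.
C = 0.4878 × 0.7925 = 0.387 kg/m³.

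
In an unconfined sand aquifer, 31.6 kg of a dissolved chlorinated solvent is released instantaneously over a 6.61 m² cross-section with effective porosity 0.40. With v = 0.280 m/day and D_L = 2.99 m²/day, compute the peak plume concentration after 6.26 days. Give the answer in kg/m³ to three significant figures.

0.779 kg/m³

The peak of an instantaneous 1D plume sits at x = vt; there the Gaussian factor is 1 and C_max = M/(n_e·A·√(4πDt)), where n_e·A is the pore area the mass is dissolved in.
√(4πDt) = √(4π × 2.99 × 6.26) = 15.34 m, so C_max = 31.6/(0.40 × 6.61 × 15.34) = 0.779 kg/m³.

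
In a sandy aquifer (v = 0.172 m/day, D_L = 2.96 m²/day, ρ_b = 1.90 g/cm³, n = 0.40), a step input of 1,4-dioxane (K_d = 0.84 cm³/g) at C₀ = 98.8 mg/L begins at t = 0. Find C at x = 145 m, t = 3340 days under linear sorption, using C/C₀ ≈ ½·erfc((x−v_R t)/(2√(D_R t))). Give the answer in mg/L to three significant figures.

31.4 mg/L

Retardation factor R = 1 + ρ_b·K_d/n = 1 + 1.90 × 0.84/0.40 = 4.990.
Sorption retards both mechanisms: v_R = v/R = 0.03447 m/day, D_R = D/R = 0.5932 m²/day.
v_R·t = 0.03447 × 3340 = 115.1298 m; 2√(D_R t) = 89.02 m; argument = (145 − 115.1298)/89.02 = 0.3355.
C = C₀ × ½·erfc(0.3355) = 98.8 × 0.3176 = 31.4 mg/L.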